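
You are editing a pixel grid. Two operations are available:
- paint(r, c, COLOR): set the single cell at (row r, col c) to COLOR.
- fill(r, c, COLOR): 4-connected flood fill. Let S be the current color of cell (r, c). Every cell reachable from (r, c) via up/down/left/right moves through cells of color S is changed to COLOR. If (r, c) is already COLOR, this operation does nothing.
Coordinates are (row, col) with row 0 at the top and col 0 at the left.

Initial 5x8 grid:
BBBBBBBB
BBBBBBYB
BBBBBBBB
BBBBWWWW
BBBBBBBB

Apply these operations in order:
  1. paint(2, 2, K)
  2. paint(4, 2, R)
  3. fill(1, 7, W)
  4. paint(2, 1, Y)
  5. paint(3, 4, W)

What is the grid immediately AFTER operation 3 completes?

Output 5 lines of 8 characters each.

After op 1 paint(2,2,K):
BBBBBBBB
BBBBBBYB
BBKBBBBB
BBBBWWWW
BBBBBBBB
After op 2 paint(4,2,R):
BBBBBBBB
BBBBBBYB
BBKBBBBB
BBBBWWWW
BBRBBBBB
After op 3 fill(1,7,W) [33 cells changed]:
WWWWWWWW
WWWWWWYW
WWKWWWWW
WWWWWWWW
WWRWWWWW

Answer: WWWWWWWW
WWWWWWYW
WWKWWWWW
WWWWWWWW
WWRWWWWW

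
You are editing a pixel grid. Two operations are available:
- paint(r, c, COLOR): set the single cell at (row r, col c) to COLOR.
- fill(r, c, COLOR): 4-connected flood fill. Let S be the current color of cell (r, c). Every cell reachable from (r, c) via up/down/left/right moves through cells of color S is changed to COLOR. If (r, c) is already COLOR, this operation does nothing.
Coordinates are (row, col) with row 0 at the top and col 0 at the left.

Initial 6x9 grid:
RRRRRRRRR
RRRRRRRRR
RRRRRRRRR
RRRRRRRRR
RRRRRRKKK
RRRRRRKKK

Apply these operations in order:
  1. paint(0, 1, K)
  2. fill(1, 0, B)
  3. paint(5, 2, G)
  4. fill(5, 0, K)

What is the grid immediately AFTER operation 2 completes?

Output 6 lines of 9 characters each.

After op 1 paint(0,1,K):
RKRRRRRRR
RRRRRRRRR
RRRRRRRRR
RRRRRRRRR
RRRRRRKKK
RRRRRRKKK
After op 2 fill(1,0,B) [47 cells changed]:
BKBBBBBBB
BBBBBBBBB
BBBBBBBBB
BBBBBBBBB
BBBBBBKKK
BBBBBBKKK

Answer: BKBBBBBBB
BBBBBBBBB
BBBBBBBBB
BBBBBBBBB
BBBBBBKKK
BBBBBBKKK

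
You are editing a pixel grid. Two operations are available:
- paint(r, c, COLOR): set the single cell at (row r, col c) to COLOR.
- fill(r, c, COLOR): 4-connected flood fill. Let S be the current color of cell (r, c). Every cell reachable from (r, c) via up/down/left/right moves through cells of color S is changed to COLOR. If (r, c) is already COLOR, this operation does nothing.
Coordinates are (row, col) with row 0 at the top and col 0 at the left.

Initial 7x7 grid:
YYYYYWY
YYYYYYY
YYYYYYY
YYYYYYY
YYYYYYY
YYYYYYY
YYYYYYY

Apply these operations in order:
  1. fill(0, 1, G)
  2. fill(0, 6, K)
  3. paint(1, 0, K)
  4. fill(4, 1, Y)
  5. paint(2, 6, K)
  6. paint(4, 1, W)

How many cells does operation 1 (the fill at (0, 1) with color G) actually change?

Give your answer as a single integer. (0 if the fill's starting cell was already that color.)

After op 1 fill(0,1,G) [48 cells changed]:
GGGGGWG
GGGGGGG
GGGGGGG
GGGGGGG
GGGGGGG
GGGGGGG
GGGGGGG

Answer: 48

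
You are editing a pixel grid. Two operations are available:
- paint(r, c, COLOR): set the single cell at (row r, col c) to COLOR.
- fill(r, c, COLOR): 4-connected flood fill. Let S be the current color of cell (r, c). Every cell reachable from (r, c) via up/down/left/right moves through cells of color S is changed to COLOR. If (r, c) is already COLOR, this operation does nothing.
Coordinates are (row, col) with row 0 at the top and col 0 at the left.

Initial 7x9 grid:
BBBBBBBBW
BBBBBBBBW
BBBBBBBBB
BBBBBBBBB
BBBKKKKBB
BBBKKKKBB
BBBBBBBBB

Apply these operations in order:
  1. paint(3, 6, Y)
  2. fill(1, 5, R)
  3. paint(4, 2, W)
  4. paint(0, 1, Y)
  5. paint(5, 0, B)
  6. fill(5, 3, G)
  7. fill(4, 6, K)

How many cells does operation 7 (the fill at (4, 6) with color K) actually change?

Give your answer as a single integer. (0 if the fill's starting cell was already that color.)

Answer: 8

Derivation:
After op 1 paint(3,6,Y):
BBBBBBBBW
BBBBBBBBW
BBBBBBBBB
BBBBBBYBB
BBBKKKKBB
BBBKKKKBB
BBBBBBBBB
After op 2 fill(1,5,R) [52 cells changed]:
RRRRRRRRW
RRRRRRRRW
RRRRRRRRR
RRRRRRYRR
RRRKKKKRR
RRRKKKKRR
RRRRRRRRR
After op 3 paint(4,2,W):
RRRRRRRRW
RRRRRRRRW
RRRRRRRRR
RRRRRRYRR
RRWKKKKRR
RRRKKKKRR
RRRRRRRRR
After op 4 paint(0,1,Y):
RYRRRRRRW
RRRRRRRRW
RRRRRRRRR
RRRRRRYRR
RRWKKKKRR
RRRKKKKRR
RRRRRRRRR
After op 5 paint(5,0,B):
RYRRRRRRW
RRRRRRRRW
RRRRRRRRR
RRRRRRYRR
RRWKKKKRR
BRRKKKKRR
RRRRRRRRR
After op 6 fill(5,3,G) [8 cells changed]:
RYRRRRRRW
RRRRRRRRW
RRRRRRRRR
RRRRRRYRR
RRWGGGGRR
BRRGGGGRR
RRRRRRRRR
After op 7 fill(4,6,K) [8 cells changed]:
RYRRRRRRW
RRRRRRRRW
RRRRRRRRR
RRRRRRYRR
RRWKKKKRR
BRRKKKKRR
RRRRRRRRR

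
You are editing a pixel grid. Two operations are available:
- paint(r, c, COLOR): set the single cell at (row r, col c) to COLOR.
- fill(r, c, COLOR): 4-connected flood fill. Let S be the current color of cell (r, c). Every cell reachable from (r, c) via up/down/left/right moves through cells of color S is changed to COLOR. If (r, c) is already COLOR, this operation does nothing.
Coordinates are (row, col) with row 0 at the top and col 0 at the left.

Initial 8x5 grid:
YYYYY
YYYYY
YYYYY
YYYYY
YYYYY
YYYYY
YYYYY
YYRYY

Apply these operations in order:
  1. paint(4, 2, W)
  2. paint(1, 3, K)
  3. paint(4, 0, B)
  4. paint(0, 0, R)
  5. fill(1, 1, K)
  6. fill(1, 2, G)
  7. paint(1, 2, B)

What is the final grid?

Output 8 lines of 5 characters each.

Answer: RGGGG
GGBGG
GGGGG
GGGGG
BGWGG
GGGGG
GGGGG
GGRGG

Derivation:
After op 1 paint(4,2,W):
YYYYY
YYYYY
YYYYY
YYYYY
YYWYY
YYYYY
YYYYY
YYRYY
After op 2 paint(1,3,K):
YYYYY
YYYKY
YYYYY
YYYYY
YYWYY
YYYYY
YYYYY
YYRYY
After op 3 paint(4,0,B):
YYYYY
YYYKY
YYYYY
YYYYY
BYWYY
YYYYY
YYYYY
YYRYY
After op 4 paint(0,0,R):
RYYYY
YYYKY
YYYYY
YYYYY
BYWYY
YYYYY
YYYYY
YYRYY
After op 5 fill(1,1,K) [35 cells changed]:
RKKKK
KKKKK
KKKKK
KKKKK
BKWKK
KKKKK
KKKKK
KKRKK
After op 6 fill(1,2,G) [36 cells changed]:
RGGGG
GGGGG
GGGGG
GGGGG
BGWGG
GGGGG
GGGGG
GGRGG
After op 7 paint(1,2,B):
RGGGG
GGBGG
GGGGG
GGGGG
BGWGG
GGGGG
GGGGG
GGRGG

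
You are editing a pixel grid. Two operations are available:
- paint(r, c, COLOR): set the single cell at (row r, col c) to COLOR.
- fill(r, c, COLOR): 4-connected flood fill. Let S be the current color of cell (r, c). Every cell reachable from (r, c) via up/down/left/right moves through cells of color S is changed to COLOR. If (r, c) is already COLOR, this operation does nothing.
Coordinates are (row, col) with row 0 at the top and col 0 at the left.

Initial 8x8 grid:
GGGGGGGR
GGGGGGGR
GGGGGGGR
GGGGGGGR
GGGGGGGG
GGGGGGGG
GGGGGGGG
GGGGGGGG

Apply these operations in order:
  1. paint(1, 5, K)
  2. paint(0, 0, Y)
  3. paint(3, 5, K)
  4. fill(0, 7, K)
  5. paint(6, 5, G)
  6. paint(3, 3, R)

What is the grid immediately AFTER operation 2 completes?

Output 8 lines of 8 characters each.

Answer: YGGGGGGR
GGGGGKGR
GGGGGGGR
GGGGGGGR
GGGGGGGG
GGGGGGGG
GGGGGGGG
GGGGGGGG

Derivation:
After op 1 paint(1,5,K):
GGGGGGGR
GGGGGKGR
GGGGGGGR
GGGGGGGR
GGGGGGGG
GGGGGGGG
GGGGGGGG
GGGGGGGG
After op 2 paint(0,0,Y):
YGGGGGGR
GGGGGKGR
GGGGGGGR
GGGGGGGR
GGGGGGGG
GGGGGGGG
GGGGGGGG
GGGGGGGG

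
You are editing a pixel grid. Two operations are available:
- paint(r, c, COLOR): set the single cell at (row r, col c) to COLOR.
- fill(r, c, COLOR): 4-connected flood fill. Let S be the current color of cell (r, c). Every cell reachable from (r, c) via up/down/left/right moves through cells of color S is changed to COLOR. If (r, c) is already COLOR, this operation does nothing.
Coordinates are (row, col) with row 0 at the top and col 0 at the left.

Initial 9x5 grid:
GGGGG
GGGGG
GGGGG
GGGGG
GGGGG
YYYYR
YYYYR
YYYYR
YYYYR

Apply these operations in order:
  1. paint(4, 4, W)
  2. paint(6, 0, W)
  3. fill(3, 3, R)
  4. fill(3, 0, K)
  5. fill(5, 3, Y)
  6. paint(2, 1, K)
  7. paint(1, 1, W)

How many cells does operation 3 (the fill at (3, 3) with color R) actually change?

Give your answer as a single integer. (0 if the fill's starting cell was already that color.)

After op 1 paint(4,4,W):
GGGGG
GGGGG
GGGGG
GGGGG
GGGGW
YYYYR
YYYYR
YYYYR
YYYYR
After op 2 paint(6,0,W):
GGGGG
GGGGG
GGGGG
GGGGG
GGGGW
YYYYR
WYYYR
YYYYR
YYYYR
After op 3 fill(3,3,R) [24 cells changed]:
RRRRR
RRRRR
RRRRR
RRRRR
RRRRW
YYYYR
WYYYR
YYYYR
YYYYR

Answer: 24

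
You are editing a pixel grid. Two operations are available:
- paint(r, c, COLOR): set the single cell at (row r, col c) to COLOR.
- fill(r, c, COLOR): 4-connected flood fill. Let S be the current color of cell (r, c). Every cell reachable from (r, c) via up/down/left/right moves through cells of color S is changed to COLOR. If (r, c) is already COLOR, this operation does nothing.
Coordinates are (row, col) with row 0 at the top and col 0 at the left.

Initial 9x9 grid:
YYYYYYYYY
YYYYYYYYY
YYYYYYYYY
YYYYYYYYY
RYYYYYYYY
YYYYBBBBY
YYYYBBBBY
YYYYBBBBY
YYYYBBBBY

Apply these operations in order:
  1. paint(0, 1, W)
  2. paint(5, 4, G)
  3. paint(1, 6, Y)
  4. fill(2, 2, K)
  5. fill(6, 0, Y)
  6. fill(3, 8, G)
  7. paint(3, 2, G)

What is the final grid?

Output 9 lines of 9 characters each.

Answer: GWGGGGGGG
GGGGGGGGG
GGGGGGGGG
GGGGGGGGG
RGGGGGGGG
GGGGGBBBG
GGGGBBBBG
GGGGBBBBG
GGGGBBBBG

Derivation:
After op 1 paint(0,1,W):
YWYYYYYYY
YYYYYYYYY
YYYYYYYYY
YYYYYYYYY
RYYYYYYYY
YYYYBBBBY
YYYYBBBBY
YYYYBBBBY
YYYYBBBBY
After op 2 paint(5,4,G):
YWYYYYYYY
YYYYYYYYY
YYYYYYYYY
YYYYYYYYY
RYYYYYYYY
YYYYGBBBY
YYYYBBBBY
YYYYBBBBY
YYYYBBBBY
After op 3 paint(1,6,Y):
YWYYYYYYY
YYYYYYYYY
YYYYYYYYY
YYYYYYYYY
RYYYYYYYY
YYYYGBBBY
YYYYBBBBY
YYYYBBBBY
YYYYBBBBY
After op 4 fill(2,2,K) [63 cells changed]:
KWKKKKKKK
KKKKKKKKK
KKKKKKKKK
KKKKKKKKK
RKKKKKKKK
KKKKGBBBK
KKKKBBBBK
KKKKBBBBK
KKKKBBBBK
After op 5 fill(6,0,Y) [63 cells changed]:
YWYYYYYYY
YYYYYYYYY
YYYYYYYYY
YYYYYYYYY
RYYYYYYYY
YYYYGBBBY
YYYYBBBBY
YYYYBBBBY
YYYYBBBBY
After op 6 fill(3,8,G) [63 cells changed]:
GWGGGGGGG
GGGGGGGGG
GGGGGGGGG
GGGGGGGGG
RGGGGGGGG
GGGGGBBBG
GGGGBBBBG
GGGGBBBBG
GGGGBBBBG
After op 7 paint(3,2,G):
GWGGGGGGG
GGGGGGGGG
GGGGGGGGG
GGGGGGGGG
RGGGGGGGG
GGGGGBBBG
GGGGBBBBG
GGGGBBBBG
GGGGBBBBG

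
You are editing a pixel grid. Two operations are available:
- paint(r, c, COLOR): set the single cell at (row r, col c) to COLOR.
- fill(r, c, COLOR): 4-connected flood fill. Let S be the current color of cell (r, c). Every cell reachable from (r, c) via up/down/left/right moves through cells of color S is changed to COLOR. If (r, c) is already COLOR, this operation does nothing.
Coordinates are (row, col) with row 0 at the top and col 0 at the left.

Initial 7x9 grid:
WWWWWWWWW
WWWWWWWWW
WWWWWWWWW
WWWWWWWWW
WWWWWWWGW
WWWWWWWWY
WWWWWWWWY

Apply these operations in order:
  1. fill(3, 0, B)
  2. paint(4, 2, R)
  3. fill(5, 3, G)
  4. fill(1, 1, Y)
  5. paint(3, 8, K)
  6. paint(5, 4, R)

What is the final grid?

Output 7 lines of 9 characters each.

Answer: YYYYYYYYY
YYYYYYYYY
YYYYYYYYY
YYYYYYYYK
YYRYYYYYY
YYYYRYYYY
YYYYYYYYY

Derivation:
After op 1 fill(3,0,B) [60 cells changed]:
BBBBBBBBB
BBBBBBBBB
BBBBBBBBB
BBBBBBBBB
BBBBBBBGB
BBBBBBBBY
BBBBBBBBY
After op 2 paint(4,2,R):
BBBBBBBBB
BBBBBBBBB
BBBBBBBBB
BBBBBBBBB
BBRBBBBGB
BBBBBBBBY
BBBBBBBBY
After op 3 fill(5,3,G) [59 cells changed]:
GGGGGGGGG
GGGGGGGGG
GGGGGGGGG
GGGGGGGGG
GGRGGGGGG
GGGGGGGGY
GGGGGGGGY
After op 4 fill(1,1,Y) [60 cells changed]:
YYYYYYYYY
YYYYYYYYY
YYYYYYYYY
YYYYYYYYY
YYRYYYYYY
YYYYYYYYY
YYYYYYYYY
After op 5 paint(3,8,K):
YYYYYYYYY
YYYYYYYYY
YYYYYYYYY
YYYYYYYYK
YYRYYYYYY
YYYYYYYYY
YYYYYYYYY
After op 6 paint(5,4,R):
YYYYYYYYY
YYYYYYYYY
YYYYYYYYY
YYYYYYYYK
YYRYYYYYY
YYYYRYYYY
YYYYYYYYY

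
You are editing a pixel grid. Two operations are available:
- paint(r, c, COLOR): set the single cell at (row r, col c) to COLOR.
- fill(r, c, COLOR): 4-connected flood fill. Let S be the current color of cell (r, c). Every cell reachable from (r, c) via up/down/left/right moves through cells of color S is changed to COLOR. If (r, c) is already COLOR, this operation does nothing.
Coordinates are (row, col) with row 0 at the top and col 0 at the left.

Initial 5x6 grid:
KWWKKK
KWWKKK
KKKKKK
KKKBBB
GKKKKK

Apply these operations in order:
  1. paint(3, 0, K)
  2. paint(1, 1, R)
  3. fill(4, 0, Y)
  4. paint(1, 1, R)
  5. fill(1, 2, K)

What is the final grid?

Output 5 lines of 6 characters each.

After op 1 paint(3,0,K):
KWWKKK
KWWKKK
KKKKKK
KKKBBB
GKKKKK
After op 2 paint(1,1,R):
KWWKKK
KRWKKK
KKKKKK
KKKBBB
GKKKKK
After op 3 fill(4,0,Y) [1 cells changed]:
KWWKKK
KRWKKK
KKKKKK
KKKBBB
YKKKKK
After op 4 paint(1,1,R):
KWWKKK
KRWKKK
KKKKKK
KKKBBB
YKKKKK
After op 5 fill(1,2,K) [3 cells changed]:
KKKKKK
KRKKKK
KKKKKK
KKKBBB
YKKKKK

Answer: KKKKKK
KRKKKK
KKKKKK
KKKBBB
YKKKKK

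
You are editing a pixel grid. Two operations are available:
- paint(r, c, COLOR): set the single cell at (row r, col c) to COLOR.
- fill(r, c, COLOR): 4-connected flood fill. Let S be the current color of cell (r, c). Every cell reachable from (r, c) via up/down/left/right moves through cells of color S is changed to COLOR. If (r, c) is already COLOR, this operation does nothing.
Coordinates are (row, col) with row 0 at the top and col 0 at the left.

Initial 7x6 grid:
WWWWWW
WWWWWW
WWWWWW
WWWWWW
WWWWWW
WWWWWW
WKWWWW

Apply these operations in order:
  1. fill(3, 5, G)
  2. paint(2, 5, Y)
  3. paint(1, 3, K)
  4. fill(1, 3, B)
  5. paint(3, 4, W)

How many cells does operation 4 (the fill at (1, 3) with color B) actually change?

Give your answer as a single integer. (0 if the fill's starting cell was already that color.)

Answer: 1

Derivation:
After op 1 fill(3,5,G) [41 cells changed]:
GGGGGG
GGGGGG
GGGGGG
GGGGGG
GGGGGG
GGGGGG
GKGGGG
After op 2 paint(2,5,Y):
GGGGGG
GGGGGG
GGGGGY
GGGGGG
GGGGGG
GGGGGG
GKGGGG
After op 3 paint(1,3,K):
GGGGGG
GGGKGG
GGGGGY
GGGGGG
GGGGGG
GGGGGG
GKGGGG
After op 4 fill(1,3,B) [1 cells changed]:
GGGGGG
GGGBGG
GGGGGY
GGGGGG
GGGGGG
GGGGGG
GKGGGG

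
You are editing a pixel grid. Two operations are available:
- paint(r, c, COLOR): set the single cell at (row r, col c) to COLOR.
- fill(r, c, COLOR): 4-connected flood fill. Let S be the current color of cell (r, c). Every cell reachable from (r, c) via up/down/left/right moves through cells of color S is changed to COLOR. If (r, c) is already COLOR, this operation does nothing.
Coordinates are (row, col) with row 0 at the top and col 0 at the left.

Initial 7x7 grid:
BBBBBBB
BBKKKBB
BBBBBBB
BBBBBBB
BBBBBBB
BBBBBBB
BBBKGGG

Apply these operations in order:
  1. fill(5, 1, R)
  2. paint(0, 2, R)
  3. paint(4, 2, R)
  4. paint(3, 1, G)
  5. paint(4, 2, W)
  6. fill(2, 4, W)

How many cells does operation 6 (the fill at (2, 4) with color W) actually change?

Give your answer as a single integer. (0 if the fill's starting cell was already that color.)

Answer: 40

Derivation:
After op 1 fill(5,1,R) [42 cells changed]:
RRRRRRR
RRKKKRR
RRRRRRR
RRRRRRR
RRRRRRR
RRRRRRR
RRRKGGG
After op 2 paint(0,2,R):
RRRRRRR
RRKKKRR
RRRRRRR
RRRRRRR
RRRRRRR
RRRRRRR
RRRKGGG
After op 3 paint(4,2,R):
RRRRRRR
RRKKKRR
RRRRRRR
RRRRRRR
RRRRRRR
RRRRRRR
RRRKGGG
After op 4 paint(3,1,G):
RRRRRRR
RRKKKRR
RRRRRRR
RGRRRRR
RRRRRRR
RRRRRRR
RRRKGGG
After op 5 paint(4,2,W):
RRRRRRR
RRKKKRR
RRRRRRR
RGRRRRR
RRWRRRR
RRRRRRR
RRRKGGG
After op 6 fill(2,4,W) [40 cells changed]:
WWWWWWW
WWKKKWW
WWWWWWW
WGWWWWW
WWWWWWW
WWWWWWW
WWWKGGG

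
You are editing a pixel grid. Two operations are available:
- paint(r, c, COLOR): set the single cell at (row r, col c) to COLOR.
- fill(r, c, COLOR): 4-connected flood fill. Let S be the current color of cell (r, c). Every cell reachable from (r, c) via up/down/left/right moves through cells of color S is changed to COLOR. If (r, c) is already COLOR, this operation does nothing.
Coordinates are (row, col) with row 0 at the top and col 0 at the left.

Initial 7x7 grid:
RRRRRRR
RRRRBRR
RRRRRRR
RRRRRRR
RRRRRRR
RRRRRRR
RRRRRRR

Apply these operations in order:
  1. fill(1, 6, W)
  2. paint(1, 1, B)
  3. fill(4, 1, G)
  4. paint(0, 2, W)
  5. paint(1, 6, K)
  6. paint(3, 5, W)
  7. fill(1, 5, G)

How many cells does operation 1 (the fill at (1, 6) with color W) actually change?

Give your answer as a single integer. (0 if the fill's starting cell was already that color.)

Answer: 48

Derivation:
After op 1 fill(1,6,W) [48 cells changed]:
WWWWWWW
WWWWBWW
WWWWWWW
WWWWWWW
WWWWWWW
WWWWWWW
WWWWWWW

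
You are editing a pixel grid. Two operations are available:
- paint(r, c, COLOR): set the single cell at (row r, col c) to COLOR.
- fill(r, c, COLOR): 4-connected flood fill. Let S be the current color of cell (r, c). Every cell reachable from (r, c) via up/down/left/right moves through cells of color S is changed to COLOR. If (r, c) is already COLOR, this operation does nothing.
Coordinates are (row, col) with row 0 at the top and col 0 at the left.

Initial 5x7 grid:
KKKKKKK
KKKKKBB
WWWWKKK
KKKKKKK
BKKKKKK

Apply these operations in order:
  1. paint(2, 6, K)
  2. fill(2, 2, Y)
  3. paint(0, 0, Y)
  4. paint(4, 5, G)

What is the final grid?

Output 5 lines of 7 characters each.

After op 1 paint(2,6,K):
KKKKKKK
KKKKKBB
WWWWKKK
KKKKKKK
BKKKKKK
After op 2 fill(2,2,Y) [4 cells changed]:
KKKKKKK
KKKKKBB
YYYYKKK
KKKKKKK
BKKKKKK
After op 3 paint(0,0,Y):
YKKKKKK
KKKKKBB
YYYYKKK
KKKKKKK
BKKKKKK
After op 4 paint(4,5,G):
YKKKKKK
KKKKKBB
YYYYKKK
KKKKKKK
BKKKKGK

Answer: YKKKKKK
KKKKKBB
YYYYKKK
KKKKKKK
BKKKKGK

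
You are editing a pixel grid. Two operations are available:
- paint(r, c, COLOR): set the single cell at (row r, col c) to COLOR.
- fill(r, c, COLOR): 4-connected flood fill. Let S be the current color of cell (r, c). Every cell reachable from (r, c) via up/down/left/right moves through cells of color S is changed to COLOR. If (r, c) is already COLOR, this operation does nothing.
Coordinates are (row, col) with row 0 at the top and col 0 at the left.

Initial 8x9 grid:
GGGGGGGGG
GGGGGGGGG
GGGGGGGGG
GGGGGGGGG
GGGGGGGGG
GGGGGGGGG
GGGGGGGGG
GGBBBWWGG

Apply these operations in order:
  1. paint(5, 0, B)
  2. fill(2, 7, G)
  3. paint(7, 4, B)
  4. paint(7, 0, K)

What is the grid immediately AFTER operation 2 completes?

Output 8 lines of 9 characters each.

After op 1 paint(5,0,B):
GGGGGGGGG
GGGGGGGGG
GGGGGGGGG
GGGGGGGGG
GGGGGGGGG
BGGGGGGGG
GGGGGGGGG
GGBBBWWGG
After op 2 fill(2,7,G) [0 cells changed]:
GGGGGGGGG
GGGGGGGGG
GGGGGGGGG
GGGGGGGGG
GGGGGGGGG
BGGGGGGGG
GGGGGGGGG
GGBBBWWGG

Answer: GGGGGGGGG
GGGGGGGGG
GGGGGGGGG
GGGGGGGGG
GGGGGGGGG
BGGGGGGGG
GGGGGGGGG
GGBBBWWGG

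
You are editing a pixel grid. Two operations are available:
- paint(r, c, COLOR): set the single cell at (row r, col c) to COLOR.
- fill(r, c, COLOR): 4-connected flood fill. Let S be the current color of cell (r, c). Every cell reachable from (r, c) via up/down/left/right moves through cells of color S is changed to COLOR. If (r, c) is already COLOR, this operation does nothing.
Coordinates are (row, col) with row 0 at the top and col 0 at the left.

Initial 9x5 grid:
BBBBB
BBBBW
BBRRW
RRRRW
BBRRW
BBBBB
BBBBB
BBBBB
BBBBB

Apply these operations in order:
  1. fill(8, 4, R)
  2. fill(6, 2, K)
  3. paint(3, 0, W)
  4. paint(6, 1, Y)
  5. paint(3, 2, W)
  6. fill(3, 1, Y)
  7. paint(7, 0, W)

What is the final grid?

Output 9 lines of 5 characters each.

Answer: BBBBB
BBBBW
BBYYW
WYWYW
YYYYW
YYYYY
YYYYY
WYYYY
YYYYY

Derivation:
After op 1 fill(8,4,R) [22 cells changed]:
BBBBB
BBBBW
BBRRW
RRRRW
RRRRW
RRRRR
RRRRR
RRRRR
RRRRR
After op 2 fill(6,2,K) [30 cells changed]:
BBBBB
BBBBW
BBKKW
KKKKW
KKKKW
KKKKK
KKKKK
KKKKK
KKKKK
After op 3 paint(3,0,W):
BBBBB
BBBBW
BBKKW
WKKKW
KKKKW
KKKKK
KKKKK
KKKKK
KKKKK
After op 4 paint(6,1,Y):
BBBBB
BBBBW
BBKKW
WKKKW
KKKKW
KKKKK
KYKKK
KKKKK
KKKKK
After op 5 paint(3,2,W):
BBBBB
BBBBW
BBKKW
WKWKW
KKKKW
KKKKK
KYKKK
KKKKK
KKKKK
After op 6 fill(3,1,Y) [27 cells changed]:
BBBBB
BBBBW
BBYYW
WYWYW
YYYYW
YYYYY
YYYYY
YYYYY
YYYYY
After op 7 paint(7,0,W):
BBBBB
BBBBW
BBYYW
WYWYW
YYYYW
YYYYY
YYYYY
WYYYY
YYYYY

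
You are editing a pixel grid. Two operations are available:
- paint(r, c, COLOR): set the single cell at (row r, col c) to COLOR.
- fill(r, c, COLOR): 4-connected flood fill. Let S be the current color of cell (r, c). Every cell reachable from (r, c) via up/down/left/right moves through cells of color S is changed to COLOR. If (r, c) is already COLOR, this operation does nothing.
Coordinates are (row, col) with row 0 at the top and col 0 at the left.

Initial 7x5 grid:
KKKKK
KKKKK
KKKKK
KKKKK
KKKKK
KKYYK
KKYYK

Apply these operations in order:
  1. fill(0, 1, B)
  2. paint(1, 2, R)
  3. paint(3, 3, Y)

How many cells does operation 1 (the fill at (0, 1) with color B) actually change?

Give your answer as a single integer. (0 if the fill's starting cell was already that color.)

Answer: 31

Derivation:
After op 1 fill(0,1,B) [31 cells changed]:
BBBBB
BBBBB
BBBBB
BBBBB
BBBBB
BBYYB
BBYYB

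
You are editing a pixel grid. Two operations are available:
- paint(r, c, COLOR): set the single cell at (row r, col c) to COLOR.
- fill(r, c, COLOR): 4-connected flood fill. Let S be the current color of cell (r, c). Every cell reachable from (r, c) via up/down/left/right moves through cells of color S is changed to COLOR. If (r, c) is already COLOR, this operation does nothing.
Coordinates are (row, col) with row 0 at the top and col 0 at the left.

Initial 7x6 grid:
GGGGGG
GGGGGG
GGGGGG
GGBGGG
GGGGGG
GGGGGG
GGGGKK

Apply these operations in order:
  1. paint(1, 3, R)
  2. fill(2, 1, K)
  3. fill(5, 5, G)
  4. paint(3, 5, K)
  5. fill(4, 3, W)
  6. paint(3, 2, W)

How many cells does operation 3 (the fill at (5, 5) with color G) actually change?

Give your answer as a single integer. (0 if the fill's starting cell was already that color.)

Answer: 40

Derivation:
After op 1 paint(1,3,R):
GGGGGG
GGGRGG
GGGGGG
GGBGGG
GGGGGG
GGGGGG
GGGGKK
After op 2 fill(2,1,K) [38 cells changed]:
KKKKKK
KKKRKK
KKKKKK
KKBKKK
KKKKKK
KKKKKK
KKKKKK
After op 3 fill(5,5,G) [40 cells changed]:
GGGGGG
GGGRGG
GGGGGG
GGBGGG
GGGGGG
GGGGGG
GGGGGG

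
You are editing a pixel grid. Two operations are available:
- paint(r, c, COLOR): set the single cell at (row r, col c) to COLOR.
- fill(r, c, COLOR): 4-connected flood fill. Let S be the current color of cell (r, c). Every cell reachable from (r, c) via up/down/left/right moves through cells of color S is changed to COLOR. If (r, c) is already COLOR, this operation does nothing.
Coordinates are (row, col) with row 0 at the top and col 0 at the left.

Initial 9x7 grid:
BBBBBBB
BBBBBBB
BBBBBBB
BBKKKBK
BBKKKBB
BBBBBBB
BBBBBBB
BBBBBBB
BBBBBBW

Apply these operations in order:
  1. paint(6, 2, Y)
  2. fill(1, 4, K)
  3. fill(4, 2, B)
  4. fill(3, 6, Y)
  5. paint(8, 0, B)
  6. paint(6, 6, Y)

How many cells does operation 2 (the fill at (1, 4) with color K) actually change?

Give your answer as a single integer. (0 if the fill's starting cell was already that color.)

Answer: 54

Derivation:
After op 1 paint(6,2,Y):
BBBBBBB
BBBBBBB
BBBBBBB
BBKKKBK
BBKKKBB
BBBBBBB
BBYBBBB
BBBBBBB
BBBBBBW
After op 2 fill(1,4,K) [54 cells changed]:
KKKKKKK
KKKKKKK
KKKKKKK
KKKKKKK
KKKKKKK
KKKKKKK
KKYKKKK
KKKKKKK
KKKKKKW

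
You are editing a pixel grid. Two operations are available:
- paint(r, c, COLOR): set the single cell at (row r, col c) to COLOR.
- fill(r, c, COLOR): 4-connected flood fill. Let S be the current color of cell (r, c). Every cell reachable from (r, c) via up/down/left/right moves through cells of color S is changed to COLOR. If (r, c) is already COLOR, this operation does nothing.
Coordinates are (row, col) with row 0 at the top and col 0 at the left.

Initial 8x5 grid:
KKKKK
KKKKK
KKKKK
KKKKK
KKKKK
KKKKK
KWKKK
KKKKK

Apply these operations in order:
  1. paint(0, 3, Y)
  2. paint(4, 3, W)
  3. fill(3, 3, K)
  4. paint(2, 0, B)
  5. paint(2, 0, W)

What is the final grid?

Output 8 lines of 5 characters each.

Answer: KKKYK
KKKKK
WKKKK
KKKKK
KKKWK
KKKKK
KWKKK
KKKKK

Derivation:
After op 1 paint(0,3,Y):
KKKYK
KKKKK
KKKKK
KKKKK
KKKKK
KKKKK
KWKKK
KKKKK
After op 2 paint(4,3,W):
KKKYK
KKKKK
KKKKK
KKKKK
KKKWK
KKKKK
KWKKK
KKKKK
After op 3 fill(3,3,K) [0 cells changed]:
KKKYK
KKKKK
KKKKK
KKKKK
KKKWK
KKKKK
KWKKK
KKKKK
After op 4 paint(2,0,B):
KKKYK
KKKKK
BKKKK
KKKKK
KKKWK
KKKKK
KWKKK
KKKKK
After op 5 paint(2,0,W):
KKKYK
KKKKK
WKKKK
KKKKK
KKKWK
KKKKK
KWKKK
KKKKK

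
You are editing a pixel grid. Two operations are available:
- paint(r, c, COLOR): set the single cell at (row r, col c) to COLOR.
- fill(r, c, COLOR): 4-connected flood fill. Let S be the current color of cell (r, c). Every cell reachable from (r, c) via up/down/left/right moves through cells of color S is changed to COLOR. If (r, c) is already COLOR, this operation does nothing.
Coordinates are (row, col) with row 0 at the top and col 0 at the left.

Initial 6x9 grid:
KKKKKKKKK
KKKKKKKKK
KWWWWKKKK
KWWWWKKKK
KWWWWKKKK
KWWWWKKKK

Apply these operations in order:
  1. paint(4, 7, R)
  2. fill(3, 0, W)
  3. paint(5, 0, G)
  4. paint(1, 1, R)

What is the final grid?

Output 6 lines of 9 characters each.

After op 1 paint(4,7,R):
KKKKKKKKK
KKKKKKKKK
KWWWWKKKK
KWWWWKKKK
KWWWWKKRK
KWWWWKKKK
After op 2 fill(3,0,W) [37 cells changed]:
WWWWWWWWW
WWWWWWWWW
WWWWWWWWW
WWWWWWWWW
WWWWWWWRW
WWWWWWWWW
After op 3 paint(5,0,G):
WWWWWWWWW
WWWWWWWWW
WWWWWWWWW
WWWWWWWWW
WWWWWWWRW
GWWWWWWWW
After op 4 paint(1,1,R):
WWWWWWWWW
WRWWWWWWW
WWWWWWWWW
WWWWWWWWW
WWWWWWWRW
GWWWWWWWW

Answer: WWWWWWWWW
WRWWWWWWW
WWWWWWWWW
WWWWWWWWW
WWWWWWWRW
GWWWWWWWW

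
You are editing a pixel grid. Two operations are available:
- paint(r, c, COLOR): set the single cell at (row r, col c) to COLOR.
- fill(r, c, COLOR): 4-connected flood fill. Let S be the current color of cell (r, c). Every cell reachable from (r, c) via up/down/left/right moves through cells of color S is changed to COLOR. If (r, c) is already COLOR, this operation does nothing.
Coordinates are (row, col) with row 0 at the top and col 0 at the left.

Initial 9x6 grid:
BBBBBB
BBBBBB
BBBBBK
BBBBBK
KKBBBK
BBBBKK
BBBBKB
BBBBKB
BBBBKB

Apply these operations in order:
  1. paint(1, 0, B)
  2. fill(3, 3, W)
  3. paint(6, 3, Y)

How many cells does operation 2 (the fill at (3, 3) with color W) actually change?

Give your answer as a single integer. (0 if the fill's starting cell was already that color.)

Answer: 41

Derivation:
After op 1 paint(1,0,B):
BBBBBB
BBBBBB
BBBBBK
BBBBBK
KKBBBK
BBBBKK
BBBBKB
BBBBKB
BBBBKB
After op 2 fill(3,3,W) [41 cells changed]:
WWWWWW
WWWWWW
WWWWWK
WWWWWK
KKWWWK
WWWWKK
WWWWKB
WWWWKB
WWWWKB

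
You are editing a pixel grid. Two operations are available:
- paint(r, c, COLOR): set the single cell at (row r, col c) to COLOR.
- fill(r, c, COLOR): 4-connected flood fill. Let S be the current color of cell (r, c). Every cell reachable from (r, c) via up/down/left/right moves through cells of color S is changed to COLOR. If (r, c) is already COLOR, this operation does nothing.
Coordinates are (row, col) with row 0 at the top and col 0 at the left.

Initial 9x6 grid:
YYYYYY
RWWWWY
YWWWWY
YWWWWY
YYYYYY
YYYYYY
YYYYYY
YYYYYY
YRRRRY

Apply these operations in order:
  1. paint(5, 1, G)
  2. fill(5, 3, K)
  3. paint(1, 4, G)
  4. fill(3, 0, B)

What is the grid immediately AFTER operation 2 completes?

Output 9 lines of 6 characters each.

Answer: KKKKKK
RWWWWK
KWWWWK
KWWWWK
KKKKKK
KGKKKK
KKKKKK
KKKKKK
KRRRRK

Derivation:
After op 1 paint(5,1,G):
YYYYYY
RWWWWY
YWWWWY
YWWWWY
YYYYYY
YGYYYY
YYYYYY
YYYYYY
YRRRRY
After op 2 fill(5,3,K) [36 cells changed]:
KKKKKK
RWWWWK
KWWWWK
KWWWWK
KKKKKK
KGKKKK
KKKKKK
KKKKKK
KRRRRK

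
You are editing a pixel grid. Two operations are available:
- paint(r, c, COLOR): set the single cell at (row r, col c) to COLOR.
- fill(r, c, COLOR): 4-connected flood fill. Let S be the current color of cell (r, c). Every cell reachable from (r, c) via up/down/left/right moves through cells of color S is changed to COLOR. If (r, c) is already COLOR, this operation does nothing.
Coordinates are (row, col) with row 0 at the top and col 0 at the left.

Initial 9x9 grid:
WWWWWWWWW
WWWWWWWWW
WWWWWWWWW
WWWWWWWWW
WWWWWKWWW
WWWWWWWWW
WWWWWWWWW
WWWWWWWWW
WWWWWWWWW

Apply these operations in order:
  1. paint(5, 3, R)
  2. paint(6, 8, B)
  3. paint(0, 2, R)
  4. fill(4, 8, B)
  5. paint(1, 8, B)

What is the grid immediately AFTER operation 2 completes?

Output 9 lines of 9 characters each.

After op 1 paint(5,3,R):
WWWWWWWWW
WWWWWWWWW
WWWWWWWWW
WWWWWWWWW
WWWWWKWWW
WWWRWWWWW
WWWWWWWWW
WWWWWWWWW
WWWWWWWWW
After op 2 paint(6,8,B):
WWWWWWWWW
WWWWWWWWW
WWWWWWWWW
WWWWWWWWW
WWWWWKWWW
WWWRWWWWW
WWWWWWWWB
WWWWWWWWW
WWWWWWWWW

Answer: WWWWWWWWW
WWWWWWWWW
WWWWWWWWW
WWWWWWWWW
WWWWWKWWW
WWWRWWWWW
WWWWWWWWB
WWWWWWWWW
WWWWWWWWW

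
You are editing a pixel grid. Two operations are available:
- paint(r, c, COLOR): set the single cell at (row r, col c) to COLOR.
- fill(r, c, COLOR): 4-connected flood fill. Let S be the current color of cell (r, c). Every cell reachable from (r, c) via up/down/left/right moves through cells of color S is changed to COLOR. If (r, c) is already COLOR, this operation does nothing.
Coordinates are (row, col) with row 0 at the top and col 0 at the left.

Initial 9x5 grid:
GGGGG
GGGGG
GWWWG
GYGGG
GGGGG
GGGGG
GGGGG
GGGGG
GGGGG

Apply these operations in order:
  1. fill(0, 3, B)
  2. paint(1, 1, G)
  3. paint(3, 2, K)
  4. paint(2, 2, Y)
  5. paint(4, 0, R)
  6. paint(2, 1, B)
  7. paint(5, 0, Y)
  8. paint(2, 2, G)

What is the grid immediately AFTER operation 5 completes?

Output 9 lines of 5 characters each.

Answer: BBBBB
BGBBB
BWYWB
BYKBB
RBBBB
BBBBB
BBBBB
BBBBB
BBBBB

Derivation:
After op 1 fill(0,3,B) [41 cells changed]:
BBBBB
BBBBB
BWWWB
BYBBB
BBBBB
BBBBB
BBBBB
BBBBB
BBBBB
After op 2 paint(1,1,G):
BBBBB
BGBBB
BWWWB
BYBBB
BBBBB
BBBBB
BBBBB
BBBBB
BBBBB
After op 3 paint(3,2,K):
BBBBB
BGBBB
BWWWB
BYKBB
BBBBB
BBBBB
BBBBB
BBBBB
BBBBB
After op 4 paint(2,2,Y):
BBBBB
BGBBB
BWYWB
BYKBB
BBBBB
BBBBB
BBBBB
BBBBB
BBBBB
After op 5 paint(4,0,R):
BBBBB
BGBBB
BWYWB
BYKBB
RBBBB
BBBBB
BBBBB
BBBBB
BBBBB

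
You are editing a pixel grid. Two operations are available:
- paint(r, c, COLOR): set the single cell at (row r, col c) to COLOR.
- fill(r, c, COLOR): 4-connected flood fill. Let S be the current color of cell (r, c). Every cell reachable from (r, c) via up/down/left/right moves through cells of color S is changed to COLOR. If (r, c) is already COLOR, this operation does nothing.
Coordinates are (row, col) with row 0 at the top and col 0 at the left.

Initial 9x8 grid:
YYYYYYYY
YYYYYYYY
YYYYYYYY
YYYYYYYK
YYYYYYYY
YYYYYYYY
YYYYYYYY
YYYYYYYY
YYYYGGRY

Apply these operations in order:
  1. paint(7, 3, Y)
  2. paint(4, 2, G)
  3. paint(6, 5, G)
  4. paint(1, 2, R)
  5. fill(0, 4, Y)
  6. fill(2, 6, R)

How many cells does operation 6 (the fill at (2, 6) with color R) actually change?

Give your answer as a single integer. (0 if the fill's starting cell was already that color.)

After op 1 paint(7,3,Y):
YYYYYYYY
YYYYYYYY
YYYYYYYY
YYYYYYYK
YYYYYYYY
YYYYYYYY
YYYYYYYY
YYYYYYYY
YYYYGGRY
After op 2 paint(4,2,G):
YYYYYYYY
YYYYYYYY
YYYYYYYY
YYYYYYYK
YYGYYYYY
YYYYYYYY
YYYYYYYY
YYYYYYYY
YYYYGGRY
After op 3 paint(6,5,G):
YYYYYYYY
YYYYYYYY
YYYYYYYY
YYYYYYYK
YYGYYYYY
YYYYYYYY
YYYYYGYY
YYYYYYYY
YYYYGGRY
After op 4 paint(1,2,R):
YYYYYYYY
YYRYYYYY
YYYYYYYY
YYYYYYYK
YYGYYYYY
YYYYYYYY
YYYYYGYY
YYYYYYYY
YYYYGGRY
After op 5 fill(0,4,Y) [0 cells changed]:
YYYYYYYY
YYRYYYYY
YYYYYYYY
YYYYYYYK
YYGYYYYY
YYYYYYYY
YYYYYGYY
YYYYYYYY
YYYYGGRY
After op 6 fill(2,6,R) [65 cells changed]:
RRRRRRRR
RRRRRRRR
RRRRRRRR
RRRRRRRK
RRGRRRRR
RRRRRRRR
RRRRRGRR
RRRRRRRR
RRRRGGRR

Answer: 65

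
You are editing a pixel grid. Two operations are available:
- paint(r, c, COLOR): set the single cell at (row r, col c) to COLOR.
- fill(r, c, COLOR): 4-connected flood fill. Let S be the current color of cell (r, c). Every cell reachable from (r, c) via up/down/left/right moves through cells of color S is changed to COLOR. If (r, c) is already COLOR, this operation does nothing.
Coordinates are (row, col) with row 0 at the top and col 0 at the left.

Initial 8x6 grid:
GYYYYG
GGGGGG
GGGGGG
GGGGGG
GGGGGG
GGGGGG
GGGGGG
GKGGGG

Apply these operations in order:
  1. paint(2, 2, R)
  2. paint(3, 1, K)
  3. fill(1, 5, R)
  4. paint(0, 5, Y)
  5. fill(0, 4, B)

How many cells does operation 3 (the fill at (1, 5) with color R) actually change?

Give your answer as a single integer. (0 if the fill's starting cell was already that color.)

Answer: 41

Derivation:
After op 1 paint(2,2,R):
GYYYYG
GGGGGG
GGRGGG
GGGGGG
GGGGGG
GGGGGG
GGGGGG
GKGGGG
After op 2 paint(3,1,K):
GYYYYG
GGGGGG
GGRGGG
GKGGGG
GGGGGG
GGGGGG
GGGGGG
GKGGGG
After op 3 fill(1,5,R) [41 cells changed]:
RYYYYR
RRRRRR
RRRRRR
RKRRRR
RRRRRR
RRRRRR
RRRRRR
RKRRRR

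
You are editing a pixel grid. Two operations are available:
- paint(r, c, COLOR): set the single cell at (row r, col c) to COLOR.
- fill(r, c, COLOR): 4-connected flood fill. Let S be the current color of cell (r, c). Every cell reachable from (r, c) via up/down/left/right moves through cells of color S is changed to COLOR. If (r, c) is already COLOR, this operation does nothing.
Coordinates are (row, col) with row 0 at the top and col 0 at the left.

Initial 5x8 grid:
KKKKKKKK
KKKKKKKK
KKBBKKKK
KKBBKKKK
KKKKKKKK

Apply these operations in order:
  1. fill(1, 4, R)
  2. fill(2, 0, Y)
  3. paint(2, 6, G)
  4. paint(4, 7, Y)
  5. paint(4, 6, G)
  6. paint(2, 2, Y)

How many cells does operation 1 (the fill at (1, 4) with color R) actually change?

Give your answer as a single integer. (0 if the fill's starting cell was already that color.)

After op 1 fill(1,4,R) [36 cells changed]:
RRRRRRRR
RRRRRRRR
RRBBRRRR
RRBBRRRR
RRRRRRRR

Answer: 36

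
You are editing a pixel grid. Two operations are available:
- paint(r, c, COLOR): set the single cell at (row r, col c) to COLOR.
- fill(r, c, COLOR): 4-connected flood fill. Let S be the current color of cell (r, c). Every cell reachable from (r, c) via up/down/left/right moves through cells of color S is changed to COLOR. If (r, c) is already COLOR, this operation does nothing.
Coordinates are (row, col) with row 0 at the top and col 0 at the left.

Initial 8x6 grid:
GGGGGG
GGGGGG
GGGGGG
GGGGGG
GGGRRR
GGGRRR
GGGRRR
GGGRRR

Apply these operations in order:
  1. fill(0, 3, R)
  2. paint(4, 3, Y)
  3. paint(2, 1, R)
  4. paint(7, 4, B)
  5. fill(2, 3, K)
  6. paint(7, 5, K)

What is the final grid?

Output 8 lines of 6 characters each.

Answer: KKKKKK
KKKKKK
KKKKKK
KKKKKK
KKKYKK
KKKKKK
KKKKKK
KKKKBK

Derivation:
After op 1 fill(0,3,R) [36 cells changed]:
RRRRRR
RRRRRR
RRRRRR
RRRRRR
RRRRRR
RRRRRR
RRRRRR
RRRRRR
After op 2 paint(4,3,Y):
RRRRRR
RRRRRR
RRRRRR
RRRRRR
RRRYRR
RRRRRR
RRRRRR
RRRRRR
After op 3 paint(2,1,R):
RRRRRR
RRRRRR
RRRRRR
RRRRRR
RRRYRR
RRRRRR
RRRRRR
RRRRRR
After op 4 paint(7,4,B):
RRRRRR
RRRRRR
RRRRRR
RRRRRR
RRRYRR
RRRRRR
RRRRRR
RRRRBR
After op 5 fill(2,3,K) [46 cells changed]:
KKKKKK
KKKKKK
KKKKKK
KKKKKK
KKKYKK
KKKKKK
KKKKKK
KKKKBK
After op 6 paint(7,5,K):
KKKKKK
KKKKKK
KKKKKK
KKKKKK
KKKYKK
KKKKKK
KKKKKK
KKKKBK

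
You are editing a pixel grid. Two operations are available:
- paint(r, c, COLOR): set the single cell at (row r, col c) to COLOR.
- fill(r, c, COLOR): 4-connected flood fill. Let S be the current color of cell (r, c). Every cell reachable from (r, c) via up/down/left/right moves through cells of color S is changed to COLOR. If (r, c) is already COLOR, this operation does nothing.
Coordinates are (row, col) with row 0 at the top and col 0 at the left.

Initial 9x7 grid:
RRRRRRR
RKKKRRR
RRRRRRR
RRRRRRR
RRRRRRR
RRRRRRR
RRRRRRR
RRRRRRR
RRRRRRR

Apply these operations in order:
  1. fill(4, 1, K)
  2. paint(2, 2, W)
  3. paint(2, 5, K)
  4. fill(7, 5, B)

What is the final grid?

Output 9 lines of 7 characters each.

After op 1 fill(4,1,K) [60 cells changed]:
KKKKKKK
KKKKKKK
KKKKKKK
KKKKKKK
KKKKKKK
KKKKKKK
KKKKKKK
KKKKKKK
KKKKKKK
After op 2 paint(2,2,W):
KKKKKKK
KKKKKKK
KKWKKKK
KKKKKKK
KKKKKKK
KKKKKKK
KKKKKKK
KKKKKKK
KKKKKKK
After op 3 paint(2,5,K):
KKKKKKK
KKKKKKK
KKWKKKK
KKKKKKK
KKKKKKK
KKKKKKK
KKKKKKK
KKKKKKK
KKKKKKK
After op 4 fill(7,5,B) [62 cells changed]:
BBBBBBB
BBBBBBB
BBWBBBB
BBBBBBB
BBBBBBB
BBBBBBB
BBBBBBB
BBBBBBB
BBBBBBB

Answer: BBBBBBB
BBBBBBB
BBWBBBB
BBBBBBB
BBBBBBB
BBBBBBB
BBBBBBB
BBBBBBB
BBBBBBB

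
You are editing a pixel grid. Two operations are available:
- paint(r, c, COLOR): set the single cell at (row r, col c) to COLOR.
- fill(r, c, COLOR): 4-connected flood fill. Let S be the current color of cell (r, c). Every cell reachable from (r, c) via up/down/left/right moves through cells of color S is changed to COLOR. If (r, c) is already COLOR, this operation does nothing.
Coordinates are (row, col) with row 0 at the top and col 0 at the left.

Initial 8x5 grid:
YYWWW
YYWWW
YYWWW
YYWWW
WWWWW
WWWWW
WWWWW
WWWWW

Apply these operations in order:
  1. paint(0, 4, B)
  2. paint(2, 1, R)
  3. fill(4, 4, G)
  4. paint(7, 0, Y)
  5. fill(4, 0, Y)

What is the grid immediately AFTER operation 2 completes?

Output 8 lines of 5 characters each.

After op 1 paint(0,4,B):
YYWWB
YYWWW
YYWWW
YYWWW
WWWWW
WWWWW
WWWWW
WWWWW
After op 2 paint(2,1,R):
YYWWB
YYWWW
YRWWW
YYWWW
WWWWW
WWWWW
WWWWW
WWWWW

Answer: YYWWB
YYWWW
YRWWW
YYWWW
WWWWW
WWWWW
WWWWW
WWWWW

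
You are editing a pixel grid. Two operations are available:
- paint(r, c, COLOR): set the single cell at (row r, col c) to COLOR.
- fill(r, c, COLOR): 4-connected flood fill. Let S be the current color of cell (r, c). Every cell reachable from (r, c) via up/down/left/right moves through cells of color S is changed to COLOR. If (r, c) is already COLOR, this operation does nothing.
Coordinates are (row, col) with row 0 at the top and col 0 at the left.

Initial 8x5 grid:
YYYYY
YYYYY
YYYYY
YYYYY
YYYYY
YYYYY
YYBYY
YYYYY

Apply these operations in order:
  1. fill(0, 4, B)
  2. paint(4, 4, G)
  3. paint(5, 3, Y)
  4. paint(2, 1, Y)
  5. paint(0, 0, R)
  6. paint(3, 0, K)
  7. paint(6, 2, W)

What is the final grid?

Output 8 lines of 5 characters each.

After op 1 fill(0,4,B) [39 cells changed]:
BBBBB
BBBBB
BBBBB
BBBBB
BBBBB
BBBBB
BBBBB
BBBBB
After op 2 paint(4,4,G):
BBBBB
BBBBB
BBBBB
BBBBB
BBBBG
BBBBB
BBBBB
BBBBB
After op 3 paint(5,3,Y):
BBBBB
BBBBB
BBBBB
BBBBB
BBBBG
BBBYB
BBBBB
BBBBB
After op 4 paint(2,1,Y):
BBBBB
BBBBB
BYBBB
BBBBB
BBBBG
BBBYB
BBBBB
BBBBB
After op 5 paint(0,0,R):
RBBBB
BBBBB
BYBBB
BBBBB
BBBBG
BBBYB
BBBBB
BBBBB
After op 6 paint(3,0,K):
RBBBB
BBBBB
BYBBB
KBBBB
BBBBG
BBBYB
BBBBB
BBBBB
After op 7 paint(6,2,W):
RBBBB
BBBBB
BYBBB
KBBBB
BBBBG
BBBYB
BBWBB
BBBBB

Answer: RBBBB
BBBBB
BYBBB
KBBBB
BBBBG
BBBYB
BBWBB
BBBBB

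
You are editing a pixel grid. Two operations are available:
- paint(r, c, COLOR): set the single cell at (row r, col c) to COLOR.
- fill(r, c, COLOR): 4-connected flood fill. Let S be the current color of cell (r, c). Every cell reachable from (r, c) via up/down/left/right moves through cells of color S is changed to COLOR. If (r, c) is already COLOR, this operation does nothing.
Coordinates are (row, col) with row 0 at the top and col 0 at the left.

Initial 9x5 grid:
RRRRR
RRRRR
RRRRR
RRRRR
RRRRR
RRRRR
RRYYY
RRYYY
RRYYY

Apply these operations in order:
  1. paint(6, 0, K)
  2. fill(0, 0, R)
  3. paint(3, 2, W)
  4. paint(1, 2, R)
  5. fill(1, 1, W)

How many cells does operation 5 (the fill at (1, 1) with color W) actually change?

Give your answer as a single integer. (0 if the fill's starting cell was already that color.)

Answer: 34

Derivation:
After op 1 paint(6,0,K):
RRRRR
RRRRR
RRRRR
RRRRR
RRRRR
RRRRR
KRYYY
RRYYY
RRYYY
After op 2 fill(0,0,R) [0 cells changed]:
RRRRR
RRRRR
RRRRR
RRRRR
RRRRR
RRRRR
KRYYY
RRYYY
RRYYY
After op 3 paint(3,2,W):
RRRRR
RRRRR
RRRRR
RRWRR
RRRRR
RRRRR
KRYYY
RRYYY
RRYYY
After op 4 paint(1,2,R):
RRRRR
RRRRR
RRRRR
RRWRR
RRRRR
RRRRR
KRYYY
RRYYY
RRYYY
After op 5 fill(1,1,W) [34 cells changed]:
WWWWW
WWWWW
WWWWW
WWWWW
WWWWW
WWWWW
KWYYY
WWYYY
WWYYY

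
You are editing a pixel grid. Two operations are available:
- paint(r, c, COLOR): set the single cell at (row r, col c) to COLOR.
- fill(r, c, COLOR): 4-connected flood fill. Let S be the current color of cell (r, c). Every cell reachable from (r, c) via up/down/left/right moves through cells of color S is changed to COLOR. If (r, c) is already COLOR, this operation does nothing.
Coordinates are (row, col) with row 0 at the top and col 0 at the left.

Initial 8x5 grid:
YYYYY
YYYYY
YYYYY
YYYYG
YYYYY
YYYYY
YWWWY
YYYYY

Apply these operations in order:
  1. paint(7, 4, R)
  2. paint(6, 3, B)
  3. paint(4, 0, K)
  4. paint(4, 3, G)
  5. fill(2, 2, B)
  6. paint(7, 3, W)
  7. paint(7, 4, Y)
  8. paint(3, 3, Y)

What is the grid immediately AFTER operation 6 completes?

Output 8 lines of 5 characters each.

After op 1 paint(7,4,R):
YYYYY
YYYYY
YYYYY
YYYYG
YYYYY
YYYYY
YWWWY
YYYYR
After op 2 paint(6,3,B):
YYYYY
YYYYY
YYYYY
YYYYG
YYYYY
YYYYY
YWWBY
YYYYR
After op 3 paint(4,0,K):
YYYYY
YYYYY
YYYYY
YYYYG
KYYYY
YYYYY
YWWBY
YYYYR
After op 4 paint(4,3,G):
YYYYY
YYYYY
YYYYY
YYYYG
KYYGY
YYYYY
YWWBY
YYYYR
After op 5 fill(2,2,B) [33 cells changed]:
BBBBB
BBBBB
BBBBB
BBBBG
KBBGB
BBBBB
BWWBB
BBBBR
After op 6 paint(7,3,W):
BBBBB
BBBBB
BBBBB
BBBBG
KBBGB
BBBBB
BWWBB
BBBWR

Answer: BBBBB
BBBBB
BBBBB
BBBBG
KBBGB
BBBBB
BWWBB
BBBWR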